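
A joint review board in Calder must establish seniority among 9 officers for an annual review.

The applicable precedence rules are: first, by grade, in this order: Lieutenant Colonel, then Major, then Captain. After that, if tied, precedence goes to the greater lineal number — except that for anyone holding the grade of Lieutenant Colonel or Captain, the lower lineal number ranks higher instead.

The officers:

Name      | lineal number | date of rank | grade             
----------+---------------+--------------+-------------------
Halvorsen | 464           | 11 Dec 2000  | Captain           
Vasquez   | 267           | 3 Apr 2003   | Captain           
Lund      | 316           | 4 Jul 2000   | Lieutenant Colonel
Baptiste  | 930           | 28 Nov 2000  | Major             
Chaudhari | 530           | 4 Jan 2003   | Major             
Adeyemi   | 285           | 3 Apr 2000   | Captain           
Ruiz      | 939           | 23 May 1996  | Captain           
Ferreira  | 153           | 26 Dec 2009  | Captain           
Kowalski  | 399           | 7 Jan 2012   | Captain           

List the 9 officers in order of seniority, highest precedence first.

Lund, Baptiste, Chaudhari, Ferreira, Vasquez, Adeyemi, Kowalski, Halvorsen, Ruiz

By grade: Lund (Lieutenant Colonel); then Baptiste and Chaudhari (Major); then Ferreira, Vasquez, Adeyemi, Kowalski, Halvorsen and Ruiz (Captain).
Among Baptiste and Chaudhari, by lineal number (higher first): Baptiste (930) before Chaudhari (530).
Among Ferreira, Vasquez, Adeyemi, Kowalski, Halvorsen and Ruiz, by lineal number (lower first) (reversed rule for this group): Ferreira (153) before Vasquez (267) before Adeyemi (285) before Kowalski (399) before Halvorsen (464) before Ruiz (939).
Full order: Lund, Baptiste, Chaudhari, Ferreira, Vasquez, Adeyemi, Kowalski, Halvorsen, Ruiz.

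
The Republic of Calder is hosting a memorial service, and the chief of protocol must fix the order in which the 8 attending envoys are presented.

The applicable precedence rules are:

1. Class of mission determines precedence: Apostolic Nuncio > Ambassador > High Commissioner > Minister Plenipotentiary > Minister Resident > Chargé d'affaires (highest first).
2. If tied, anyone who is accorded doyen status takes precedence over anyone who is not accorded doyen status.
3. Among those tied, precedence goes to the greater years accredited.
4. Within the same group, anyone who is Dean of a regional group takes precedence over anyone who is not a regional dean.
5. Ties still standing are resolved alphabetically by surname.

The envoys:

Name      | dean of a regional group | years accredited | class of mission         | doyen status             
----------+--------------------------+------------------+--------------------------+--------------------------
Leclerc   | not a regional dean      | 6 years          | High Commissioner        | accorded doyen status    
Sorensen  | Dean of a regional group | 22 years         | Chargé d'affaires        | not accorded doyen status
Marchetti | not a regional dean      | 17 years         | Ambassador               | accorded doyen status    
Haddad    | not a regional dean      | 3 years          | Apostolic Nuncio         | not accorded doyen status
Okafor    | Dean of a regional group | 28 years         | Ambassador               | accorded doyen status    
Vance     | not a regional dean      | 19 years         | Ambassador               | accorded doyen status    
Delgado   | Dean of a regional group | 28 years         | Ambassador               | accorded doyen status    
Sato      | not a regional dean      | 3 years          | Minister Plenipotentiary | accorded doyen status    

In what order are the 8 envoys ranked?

Haddad, Delgado, Okafor, Vance, Marchetti, Leclerc, Sato, Sorensen

By class of mission: Haddad (Apostolic Nuncio); then Delgado, Okafor, Vance and Marchetti (Ambassador); then Leclerc (High Commissioner); then Sato (Minister Plenipotentiary); then Sorensen (Chargé d'affaires).
Delgado, Okafor, Vance and Marchetti are each accorded doyen status, so the next rule applies.
Among Delgado, Okafor, Vance and Marchetti, by years accredited (higher first): Delgado and Okafor (28 years) before Vance (19 years) before Marchetti (17 years).
Delgado and Okafor are each Dean of a regional group, so the next rule applies.
Among Delgado and Okafor, alphabetically by surname: Delgado before Okafor.
Full order: Haddad, Delgado, Okafor, Vance, Marchetti, Leclerc, Sato, Sorensen.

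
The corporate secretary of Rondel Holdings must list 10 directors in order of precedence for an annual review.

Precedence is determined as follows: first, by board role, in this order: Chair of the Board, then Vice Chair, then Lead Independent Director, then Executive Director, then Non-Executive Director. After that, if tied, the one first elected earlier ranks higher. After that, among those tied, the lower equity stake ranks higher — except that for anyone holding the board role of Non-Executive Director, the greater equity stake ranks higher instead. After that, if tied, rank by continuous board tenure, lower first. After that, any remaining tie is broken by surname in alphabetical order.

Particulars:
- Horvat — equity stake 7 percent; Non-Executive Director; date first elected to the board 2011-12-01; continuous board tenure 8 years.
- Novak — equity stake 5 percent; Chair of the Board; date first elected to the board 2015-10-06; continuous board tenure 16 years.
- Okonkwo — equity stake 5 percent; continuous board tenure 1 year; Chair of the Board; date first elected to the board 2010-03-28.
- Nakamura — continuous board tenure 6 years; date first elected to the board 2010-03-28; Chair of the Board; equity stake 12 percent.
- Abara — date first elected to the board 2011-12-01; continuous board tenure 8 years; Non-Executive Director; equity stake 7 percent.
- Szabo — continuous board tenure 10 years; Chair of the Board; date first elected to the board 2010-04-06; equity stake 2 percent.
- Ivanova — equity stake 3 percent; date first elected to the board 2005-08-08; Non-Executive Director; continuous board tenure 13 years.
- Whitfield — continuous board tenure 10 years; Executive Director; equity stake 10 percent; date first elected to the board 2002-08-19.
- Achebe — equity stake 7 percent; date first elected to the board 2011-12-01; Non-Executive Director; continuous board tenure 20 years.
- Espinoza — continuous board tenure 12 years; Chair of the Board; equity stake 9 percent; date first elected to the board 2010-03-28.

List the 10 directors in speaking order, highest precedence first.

Okonkwo, Espinoza, Nakamura, Szabo, Novak, Whitfield, Ivanova, Abara, Horvat, Achebe

By board role: Okonkwo, Espinoza, Nakamura, Szabo and Novak (Chair of the Board); then Whitfield (Executive Director); then Ivanova, Abara, Horvat and Achebe (Non-Executive Director).
Among Okonkwo, Espinoza, Nakamura, Szabo and Novak, by date first elected to the board (earlier first): Okonkwo, Espinoza and Nakamura (2010-03-28) before Szabo (2010-04-06) before Novak (2015-10-06).
Among Okonkwo, Espinoza and Nakamura, by equity stake (lower first): Okonkwo (5 percent) before Espinoza (9 percent) before Nakamura (12 percent).
Among Ivanova, Abara, Horvat and Achebe, by date first elected to the board (earlier first): Ivanova (2005-08-08) before Abara, Horvat and Achebe (2011-12-01).
Abara, Horvat and Achebe all have equity stake 7 percent, so the next rule applies.
Among Abara, Horvat and Achebe, by continuous board tenure (lower first): Abara and Horvat (8 years) before Achebe (20 years).
Among Abara and Horvat, alphabetically by surname: Abara before Horvat.
Full order: Okonkwo, Espinoza, Nakamura, Szabo, Novak, Whitfield, Ivanova, Abara, Horvat, Achebe.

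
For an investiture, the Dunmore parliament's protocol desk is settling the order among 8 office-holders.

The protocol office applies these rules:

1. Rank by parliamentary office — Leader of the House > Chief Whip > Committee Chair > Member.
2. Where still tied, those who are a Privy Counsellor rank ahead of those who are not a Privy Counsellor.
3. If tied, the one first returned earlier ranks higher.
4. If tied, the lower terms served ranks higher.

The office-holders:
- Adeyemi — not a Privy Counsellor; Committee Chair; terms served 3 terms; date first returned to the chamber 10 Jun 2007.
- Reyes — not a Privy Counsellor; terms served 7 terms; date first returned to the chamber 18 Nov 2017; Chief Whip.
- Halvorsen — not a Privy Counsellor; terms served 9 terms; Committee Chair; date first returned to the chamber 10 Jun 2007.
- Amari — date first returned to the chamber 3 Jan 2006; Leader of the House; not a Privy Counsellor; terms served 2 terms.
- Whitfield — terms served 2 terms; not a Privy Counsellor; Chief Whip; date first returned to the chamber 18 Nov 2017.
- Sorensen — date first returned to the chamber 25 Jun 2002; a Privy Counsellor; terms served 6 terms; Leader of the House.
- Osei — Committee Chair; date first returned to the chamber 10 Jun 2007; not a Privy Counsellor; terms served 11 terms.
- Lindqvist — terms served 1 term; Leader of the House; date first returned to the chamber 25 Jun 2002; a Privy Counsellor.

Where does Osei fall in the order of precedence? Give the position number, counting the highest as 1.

By parliamentary office: Lindqvist, Sorensen and Amari (Leader of the House); then Whitfield and Reyes (Chief Whip); then Adeyemi, Halvorsen and Osei (Committee Chair).
Among Lindqvist, Sorensen and Amari, a Privy Counsellor before not a Privy Counsellor: Lindqvist and Sorensen (a Privy Counsellor) before Amari (not a Privy Counsellor).
Lindqvist and Sorensen both have date first returned to the chamber 25 Jun 2002, so the next rule applies.
Among Lindqvist and Sorensen, by terms served (lower first): Lindqvist (1 term) before Sorensen (6 terms).
Whitfield and Reyes are each not a Privy Counsellor, so the next rule applies.
Whitfield and Reyes both have date first returned to the chamber 18 Nov 2017, so the next rule applies.
Among Whitfield and Reyes, by terms served (lower first): Whitfield (2 terms) before Reyes (7 terms).
Adeyemi, Halvorsen and Osei are each not a Privy Counsellor, so the next rule applies.
Adeyemi, Halvorsen and Osei all have date first returned to the chamber 10 Jun 2007, so the next rule applies.
Among Adeyemi, Halvorsen and Osei, by terms served (lower first): Adeyemi (3 terms) before Halvorsen (9 terms) before Osei (11 terms).
Order: Lindqvist, Sorensen, Amari, Whitfield, Reyes, Adeyemi, Halvorsen, Osei. So position 8.

8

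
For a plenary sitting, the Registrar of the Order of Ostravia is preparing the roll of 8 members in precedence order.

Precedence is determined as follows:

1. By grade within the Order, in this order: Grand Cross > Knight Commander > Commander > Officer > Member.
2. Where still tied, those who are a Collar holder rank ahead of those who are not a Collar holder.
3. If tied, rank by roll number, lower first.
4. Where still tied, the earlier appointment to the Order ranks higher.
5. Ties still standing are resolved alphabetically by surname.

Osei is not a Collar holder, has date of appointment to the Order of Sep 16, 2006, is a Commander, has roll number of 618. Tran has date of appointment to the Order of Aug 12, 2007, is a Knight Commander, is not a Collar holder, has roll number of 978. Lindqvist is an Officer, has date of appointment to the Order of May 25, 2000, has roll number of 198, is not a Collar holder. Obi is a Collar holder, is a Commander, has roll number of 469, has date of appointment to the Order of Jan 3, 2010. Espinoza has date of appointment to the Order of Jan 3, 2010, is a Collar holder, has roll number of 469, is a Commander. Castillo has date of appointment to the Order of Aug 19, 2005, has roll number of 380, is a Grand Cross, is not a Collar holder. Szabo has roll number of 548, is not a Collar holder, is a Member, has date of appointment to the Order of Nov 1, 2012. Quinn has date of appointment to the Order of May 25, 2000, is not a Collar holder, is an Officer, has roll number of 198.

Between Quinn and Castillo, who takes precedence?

By grade within the Order: Castillo (Grand Cross); then Tran (Knight Commander); then Espinoza, Obi and Osei (Commander); then Lindqvist and Quinn (Officer); then Szabo (Member).
Among Espinoza, Obi and Osei, a Collar holder before not a Collar holder: Espinoza and Obi (a Collar holder) before Osei (not a Collar holder).
Espinoza and Obi both have roll number 469, so the next rule applies.
Espinoza and Obi both have date of appointment to the Order Jan 3, 2010, so the next rule applies.
Among Espinoza and Obi, alphabetically by surname: Espinoza before Obi.
Lindqvist and Quinn are each not a Collar holder, so the next rule applies.
Lindqvist and Quinn both have roll number 198, so the next rule applies.
Lindqvist and Quinn both have date of appointment to the Order May 25, 2000, so the next rule applies.
Among Lindqvist and Quinn, alphabetically by surname: Lindqvist before Quinn.
So Castillo takes precedence.

Castillo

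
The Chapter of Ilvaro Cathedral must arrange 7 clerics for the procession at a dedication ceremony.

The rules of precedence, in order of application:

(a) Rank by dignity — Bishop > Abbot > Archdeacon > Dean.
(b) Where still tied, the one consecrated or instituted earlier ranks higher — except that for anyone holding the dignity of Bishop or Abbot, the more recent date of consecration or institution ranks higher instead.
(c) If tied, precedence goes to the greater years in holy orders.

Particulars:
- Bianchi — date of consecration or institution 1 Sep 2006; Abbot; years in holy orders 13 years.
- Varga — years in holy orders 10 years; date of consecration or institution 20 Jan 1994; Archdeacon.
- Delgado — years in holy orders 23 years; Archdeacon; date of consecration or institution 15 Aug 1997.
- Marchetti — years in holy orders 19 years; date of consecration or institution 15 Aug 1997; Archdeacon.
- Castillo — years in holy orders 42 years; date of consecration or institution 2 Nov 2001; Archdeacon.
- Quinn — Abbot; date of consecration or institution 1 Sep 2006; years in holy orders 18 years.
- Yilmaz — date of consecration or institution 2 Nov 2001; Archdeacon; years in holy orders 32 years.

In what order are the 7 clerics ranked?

Quinn, Bianchi, Varga, Delgado, Marchetti, Castillo, Yilmaz

By dignity: Quinn and Bianchi (Abbot); then Varga, Delgado, Marchetti, Castillo and Yilmaz (Archdeacon).
Quinn and Bianchi both have date of consecration or institution 1 Sep 2006, so the next rule applies.
Among Quinn and Bianchi, by years in holy orders (higher first): Quinn (18 years) before Bianchi (13 years).
Among Varga, Delgado, Marchetti, Castillo and Yilmaz, by date of consecration or institution (earlier first): Varga (20 Jan 1994) before Delgado and Marchetti (15 Aug 1997) before Castillo and Yilmaz (2 Nov 2001).
Among Delgado and Marchetti, by years in holy orders (higher first): Delgado (23 years) before Marchetti (19 years).
Among Castillo and Yilmaz, by years in holy orders (higher first): Castillo (42 years) before Yilmaz (32 years).
Full order: Quinn, Bianchi, Varga, Delgado, Marchetti, Castillo, Yilmaz.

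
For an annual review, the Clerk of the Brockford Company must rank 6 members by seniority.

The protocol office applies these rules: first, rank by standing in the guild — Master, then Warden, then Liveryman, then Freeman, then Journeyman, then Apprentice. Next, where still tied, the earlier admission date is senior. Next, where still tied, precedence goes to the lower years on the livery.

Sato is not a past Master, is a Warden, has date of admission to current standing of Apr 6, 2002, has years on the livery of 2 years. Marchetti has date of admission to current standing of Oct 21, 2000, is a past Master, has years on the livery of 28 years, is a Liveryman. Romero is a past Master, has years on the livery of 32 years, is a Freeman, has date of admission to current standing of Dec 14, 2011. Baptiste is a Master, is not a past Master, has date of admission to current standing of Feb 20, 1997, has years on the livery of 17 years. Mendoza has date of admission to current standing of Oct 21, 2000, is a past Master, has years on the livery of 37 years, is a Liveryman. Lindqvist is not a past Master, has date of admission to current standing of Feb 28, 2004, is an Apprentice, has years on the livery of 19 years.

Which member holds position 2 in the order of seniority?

Sato

By standing in the guild: Baptiste (Master); then Sato (Warden); then Marchetti and Mendoza (Liveryman); then Romero (Freeman); then Lindqvist (Apprentice).
Marchetti and Mendoza both have date of admission to current standing Oct 21, 2000, so the next rule applies.
Among Marchetti and Mendoza, by years on the livery (lower first): Marchetti (28 years) before Mendoza (37 years).
Order: Baptiste, Sato, Marchetti, Mendoza, Romero, Lindqvist.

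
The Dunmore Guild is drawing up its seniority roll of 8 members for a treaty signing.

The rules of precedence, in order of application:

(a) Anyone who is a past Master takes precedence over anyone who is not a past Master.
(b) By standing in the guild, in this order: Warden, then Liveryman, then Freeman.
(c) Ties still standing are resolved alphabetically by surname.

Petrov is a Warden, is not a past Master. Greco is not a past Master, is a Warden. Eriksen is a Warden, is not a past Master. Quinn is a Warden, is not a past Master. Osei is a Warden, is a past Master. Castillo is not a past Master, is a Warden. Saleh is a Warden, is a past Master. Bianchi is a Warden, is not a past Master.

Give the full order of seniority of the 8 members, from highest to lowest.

By the first rule: Osei and Saleh (both a past Master); then Bianchi, Castillo, Eriksen, Greco, Petrov and Quinn (each not a past Master).
Osei and Saleh are each Warden, so the next rule applies.
Among Osei and Saleh, alphabetically by surname: Osei before Saleh.
Bianchi, Castillo, Eriksen, Greco, Petrov and Quinn are each Warden, so the next rule applies.
Among Bianchi, Castillo, Eriksen, Greco, Petrov and Quinn, alphabetically by surname: Bianchi before Castillo before Eriksen before Greco before Petrov before Quinn.
Full order: Osei, Saleh, Bianchi, Castillo, Eriksen, Greco, Petrov, Quinn.

Osei, Saleh, Bianchi, Castillo, Eriksen, Greco, Petrov, Quinn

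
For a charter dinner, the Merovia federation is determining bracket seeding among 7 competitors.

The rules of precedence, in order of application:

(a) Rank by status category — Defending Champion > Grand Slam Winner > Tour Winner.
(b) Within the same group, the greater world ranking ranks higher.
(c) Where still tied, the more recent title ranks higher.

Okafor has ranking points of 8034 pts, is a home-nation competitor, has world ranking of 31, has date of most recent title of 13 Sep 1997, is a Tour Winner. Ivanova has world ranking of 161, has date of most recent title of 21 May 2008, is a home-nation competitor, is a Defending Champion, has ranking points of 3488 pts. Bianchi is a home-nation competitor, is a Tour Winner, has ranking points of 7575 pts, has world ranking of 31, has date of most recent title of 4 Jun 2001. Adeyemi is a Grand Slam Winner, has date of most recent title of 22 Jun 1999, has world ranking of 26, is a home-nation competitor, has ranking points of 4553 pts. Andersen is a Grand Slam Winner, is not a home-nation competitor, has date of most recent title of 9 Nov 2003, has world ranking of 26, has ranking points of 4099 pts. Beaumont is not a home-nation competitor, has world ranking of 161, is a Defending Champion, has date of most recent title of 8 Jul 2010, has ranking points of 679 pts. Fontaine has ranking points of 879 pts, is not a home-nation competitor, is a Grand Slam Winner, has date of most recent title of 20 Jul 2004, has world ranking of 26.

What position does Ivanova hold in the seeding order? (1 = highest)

2

By status category: Beaumont and Ivanova (Defending Champion); then Fontaine, Andersen and Adeyemi (Grand Slam Winner); then Bianchi and Okafor (Tour Winner).
Beaumont and Ivanova both have world ranking 161, so the next rule applies.
Among Beaumont and Ivanova, by date of most recent title (later first): Beaumont (8 Jul 2010) before Ivanova (21 May 2008).
Fontaine, Andersen and Adeyemi all have world ranking 26, so the next rule applies.
Among Fontaine, Andersen and Adeyemi, by date of most recent title (later first): Fontaine (20 Jul 2004) before Andersen (9 Nov 2003) before Adeyemi (22 Jun 1999).
Bianchi and Okafor both have world ranking 31, so the next rule applies.
Among Bianchi and Okafor, by date of most recent title (later first): Bianchi (4 Jun 2001) before Okafor (13 Sep 1997).
Order: Beaumont, Ivanova, Fontaine, Andersen, Adeyemi, Bianchi, Okafor. So position 2.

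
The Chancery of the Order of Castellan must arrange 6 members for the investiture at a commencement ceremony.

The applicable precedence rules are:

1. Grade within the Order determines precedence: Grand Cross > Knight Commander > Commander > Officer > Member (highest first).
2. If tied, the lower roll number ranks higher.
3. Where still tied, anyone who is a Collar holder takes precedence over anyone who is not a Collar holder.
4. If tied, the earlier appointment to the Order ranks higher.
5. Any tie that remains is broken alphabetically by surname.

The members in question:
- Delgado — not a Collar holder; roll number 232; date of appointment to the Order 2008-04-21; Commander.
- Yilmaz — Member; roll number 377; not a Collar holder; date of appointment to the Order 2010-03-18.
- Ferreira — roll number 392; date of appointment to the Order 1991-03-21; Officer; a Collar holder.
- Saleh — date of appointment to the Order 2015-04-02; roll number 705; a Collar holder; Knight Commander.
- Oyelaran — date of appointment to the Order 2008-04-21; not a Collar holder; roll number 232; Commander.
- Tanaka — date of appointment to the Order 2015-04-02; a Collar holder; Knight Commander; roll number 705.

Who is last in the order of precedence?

By grade within the Order: Saleh and Tanaka (Knight Commander); then Delgado and Oyelaran (Commander); then Ferreira (Officer); then Yilmaz (Member).
Saleh and Tanaka both have roll number 705, so the next rule applies.
Saleh and Tanaka are each a Collar holder, so the next rule applies.
Saleh and Tanaka both have date of appointment to the Order 2015-04-02, so the next rule applies.
Among Saleh and Tanaka, alphabetically by surname: Saleh before Tanaka.
Delgado and Oyelaran both have roll number 232, so the next rule applies.
Delgado and Oyelaran are each not a Collar holder, so the next rule applies.
Delgado and Oyelaran both have date of appointment to the Order 2008-04-21, so the next rule applies.
Among Delgado and Oyelaran, alphabetically by surname: Delgado before Oyelaran.
Order: Saleh, Tanaka, Delgado, Oyelaran, Ferreira, Yilmaz.

Yilmaz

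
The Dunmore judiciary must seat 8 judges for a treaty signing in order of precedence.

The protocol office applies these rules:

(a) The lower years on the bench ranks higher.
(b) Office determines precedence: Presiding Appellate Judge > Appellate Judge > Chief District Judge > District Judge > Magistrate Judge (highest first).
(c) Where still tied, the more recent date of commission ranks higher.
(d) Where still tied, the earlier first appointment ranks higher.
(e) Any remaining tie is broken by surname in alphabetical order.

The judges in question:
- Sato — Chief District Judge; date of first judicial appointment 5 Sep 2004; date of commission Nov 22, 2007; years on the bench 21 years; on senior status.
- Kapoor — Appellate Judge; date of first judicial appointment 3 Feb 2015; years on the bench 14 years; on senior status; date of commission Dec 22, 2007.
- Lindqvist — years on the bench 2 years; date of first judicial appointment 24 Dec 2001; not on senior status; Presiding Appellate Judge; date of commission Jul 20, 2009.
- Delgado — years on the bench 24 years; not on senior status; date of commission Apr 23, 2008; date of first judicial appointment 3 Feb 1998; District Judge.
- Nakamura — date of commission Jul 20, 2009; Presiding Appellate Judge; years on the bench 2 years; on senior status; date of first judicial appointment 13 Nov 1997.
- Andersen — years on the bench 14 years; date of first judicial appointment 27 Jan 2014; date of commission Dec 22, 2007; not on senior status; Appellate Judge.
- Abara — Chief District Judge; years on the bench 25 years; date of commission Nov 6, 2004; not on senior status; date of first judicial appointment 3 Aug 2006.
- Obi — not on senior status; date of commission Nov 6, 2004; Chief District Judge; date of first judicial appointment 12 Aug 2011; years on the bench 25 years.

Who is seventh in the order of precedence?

Abara

By years on the bench (lower first): Nakamura and Lindqvist (both 2 years); then Andersen and Kapoor (both 14 years); then Sato (21 years); then Delgado (24 years); then Abara and Obi (both 25 years).
Nakamura and Lindqvist are each Presiding Appellate Judge, so the next rule applies.
Nakamura and Lindqvist both have date of commission Jul 20, 2009, so the next rule applies.
Among Nakamura and Lindqvist, by date of first judicial appointment (earlier first): Nakamura (13 Nov 1997) before Lindqvist (24 Dec 2001).
Andersen and Kapoor are each Appellate Judge, so the next rule applies.
Andersen and Kapoor both have date of commission Dec 22, 2007, so the next rule applies.
Among Andersen and Kapoor, by date of first judicial appointment (earlier first): Andersen (27 Jan 2014) before Kapoor (3 Feb 2015).
Abara and Obi are each Chief District Judge, so the next rule applies.
Abara and Obi both have date of commission Nov 6, 2004, so the next rule applies.
Among Abara and Obi, by date of first judicial appointment (earlier first): Abara (3 Aug 2006) before Obi (12 Aug 2011).
Order: Nakamura, Lindqvist, Andersen, Kapoor, Sato, Delgado, Abara, Obi.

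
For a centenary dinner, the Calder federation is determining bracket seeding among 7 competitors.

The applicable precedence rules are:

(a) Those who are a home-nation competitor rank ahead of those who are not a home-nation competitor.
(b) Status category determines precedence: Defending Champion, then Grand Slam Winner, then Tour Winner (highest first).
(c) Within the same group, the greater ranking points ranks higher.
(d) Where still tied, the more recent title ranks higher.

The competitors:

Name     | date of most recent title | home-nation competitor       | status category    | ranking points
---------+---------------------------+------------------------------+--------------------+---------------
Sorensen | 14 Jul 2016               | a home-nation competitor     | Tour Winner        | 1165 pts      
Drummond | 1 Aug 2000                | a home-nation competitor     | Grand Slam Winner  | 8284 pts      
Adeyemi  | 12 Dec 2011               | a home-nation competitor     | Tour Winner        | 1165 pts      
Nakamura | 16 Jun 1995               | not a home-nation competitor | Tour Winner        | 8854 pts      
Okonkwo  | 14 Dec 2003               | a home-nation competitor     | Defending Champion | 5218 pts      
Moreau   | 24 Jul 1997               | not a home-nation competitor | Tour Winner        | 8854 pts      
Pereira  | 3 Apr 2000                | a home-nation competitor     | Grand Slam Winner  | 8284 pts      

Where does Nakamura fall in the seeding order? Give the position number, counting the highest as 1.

By the first rule: Okonkwo, Drummond, Pereira, Sorensen and Adeyemi (each a home-nation competitor); then Moreau and Nakamura (both not a home-nation competitor).
Among Okonkwo, Drummond, Pereira, Sorensen and Adeyemi, by status category: Okonkwo (Defending Champion) before Drummond and Pereira (Grand Slam Winner) before Sorensen and Adeyemi (Tour Winner).
Drummond and Pereira both have ranking points 8284 pts, so the next rule applies.
Among Drummond and Pereira, by date of most recent title (later first): Drummond (1 Aug 2000) before Pereira (3 Apr 2000).
Sorensen and Adeyemi both have ranking points 1165 pts, so the next rule applies.
Among Sorensen and Adeyemi, by date of most recent title (later first): Sorensen (14 Jul 2016) before Adeyemi (12 Dec 2011).
Moreau and Nakamura are each Tour Winner, so the next rule applies.
Moreau and Nakamura both have ranking points 8854 pts, so the next rule applies.
Among Moreau and Nakamura, by date of most recent title (later first): Moreau (24 Jul 1997) before Nakamura (16 Jun 1995).
Order: Okonkwo, Drummond, Pereira, Sorensen, Adeyemi, Moreau, Nakamura. So position 7.

7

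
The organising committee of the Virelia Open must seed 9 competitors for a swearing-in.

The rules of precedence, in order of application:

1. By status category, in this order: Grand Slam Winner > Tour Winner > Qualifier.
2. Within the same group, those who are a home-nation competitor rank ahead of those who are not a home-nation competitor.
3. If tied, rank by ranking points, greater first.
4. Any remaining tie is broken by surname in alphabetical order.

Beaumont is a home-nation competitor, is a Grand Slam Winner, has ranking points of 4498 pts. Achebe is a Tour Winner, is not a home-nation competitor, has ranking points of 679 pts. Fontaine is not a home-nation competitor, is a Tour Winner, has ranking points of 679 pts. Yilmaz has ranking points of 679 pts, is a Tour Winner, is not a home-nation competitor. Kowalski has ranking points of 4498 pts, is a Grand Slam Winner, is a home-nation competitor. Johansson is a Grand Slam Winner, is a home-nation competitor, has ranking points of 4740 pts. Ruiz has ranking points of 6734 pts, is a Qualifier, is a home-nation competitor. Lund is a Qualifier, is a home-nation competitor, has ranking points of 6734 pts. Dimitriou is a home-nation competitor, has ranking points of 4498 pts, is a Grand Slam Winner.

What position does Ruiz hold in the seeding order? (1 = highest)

By status category: Johansson, Beaumont, Dimitriou and Kowalski (Grand Slam Winner); then Achebe, Fontaine and Yilmaz (Tour Winner); then Lund and Ruiz (Qualifier).
Johansson, Beaumont, Dimitriou and Kowalski are each a home-nation competitor, so the next rule applies.
Among Johansson, Beaumont, Dimitriou and Kowalski, by ranking points (higher first): Johansson (4740 pts) before Beaumont, Dimitriou and Kowalski (4498 pts).
Among Beaumont, Dimitriou and Kowalski, alphabetically by surname: Beaumont before Dimitriou before Kowalski.
Achebe, Fontaine and Yilmaz are each not a home-nation competitor, so the next rule applies.
Achebe, Fontaine and Yilmaz all have ranking points 679 pts, so the next rule applies.
Among Achebe, Fontaine and Yilmaz, alphabetically by surname: Achebe before Fontaine before Yilmaz.
Lund and Ruiz are each a home-nation competitor, so the next rule applies.
Lund and Ruiz both have ranking points 6734 pts, so the next rule applies.
Among Lund and Ruiz, alphabetically by surname: Lund before Ruiz.
Order: Johansson, Beaumont, Dimitriou, Kowalski, Achebe, Fontaine, Yilmaz, Lund, Ruiz. So position 9.

9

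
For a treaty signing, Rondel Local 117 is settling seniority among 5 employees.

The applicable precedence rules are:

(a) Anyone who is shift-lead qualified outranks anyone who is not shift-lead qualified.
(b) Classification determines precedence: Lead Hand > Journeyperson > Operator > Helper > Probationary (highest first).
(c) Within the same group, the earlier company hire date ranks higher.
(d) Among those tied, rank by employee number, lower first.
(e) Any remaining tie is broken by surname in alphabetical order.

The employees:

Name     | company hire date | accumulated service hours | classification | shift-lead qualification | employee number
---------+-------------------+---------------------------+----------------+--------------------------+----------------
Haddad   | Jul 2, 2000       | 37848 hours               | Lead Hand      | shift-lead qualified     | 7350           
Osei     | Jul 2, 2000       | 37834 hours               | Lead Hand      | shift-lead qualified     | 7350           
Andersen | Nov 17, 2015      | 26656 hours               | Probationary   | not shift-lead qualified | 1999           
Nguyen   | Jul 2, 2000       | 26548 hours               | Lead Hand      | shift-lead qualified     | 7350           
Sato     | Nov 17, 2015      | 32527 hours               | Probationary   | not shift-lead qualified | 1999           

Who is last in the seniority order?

Sato

By the first rule: Haddad, Nguyen and Osei (each shift-lead qualified); then Andersen and Sato (both not shift-lead qualified).
Haddad, Nguyen and Osei are each Lead Hand, so the next rule applies.
Haddad, Nguyen and Osei all have company hire date Jul 2, 2000, so the next rule applies.
Haddad, Nguyen and Osei all have employee number 7350, so the next rule applies.
Among Haddad, Nguyen and Osei, alphabetically by surname: Haddad before Nguyen before Osei.
Andersen and Sato are each Probationary, so the next rule applies.
Andersen and Sato both have company hire date Nov 17, 2015, so the next rule applies.
Andersen and Sato both have employee number 1999, so the next rule applies.
Among Andersen and Sato, alphabetically by surname: Andersen before Sato.
Order: Haddad, Nguyen, Osei, Andersen, Sato.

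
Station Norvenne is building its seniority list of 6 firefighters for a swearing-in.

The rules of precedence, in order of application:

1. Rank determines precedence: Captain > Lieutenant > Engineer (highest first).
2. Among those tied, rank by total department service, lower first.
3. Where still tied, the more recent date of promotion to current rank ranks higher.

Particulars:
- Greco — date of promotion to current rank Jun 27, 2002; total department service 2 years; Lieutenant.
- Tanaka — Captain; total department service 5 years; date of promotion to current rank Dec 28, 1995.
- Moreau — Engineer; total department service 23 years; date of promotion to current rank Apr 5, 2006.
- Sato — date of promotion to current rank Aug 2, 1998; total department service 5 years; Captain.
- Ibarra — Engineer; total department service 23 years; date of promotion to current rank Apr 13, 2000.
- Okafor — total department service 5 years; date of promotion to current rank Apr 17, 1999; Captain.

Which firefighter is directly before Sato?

By rank: Okafor, Sato and Tanaka (Captain); then Greco (Lieutenant); then Moreau and Ibarra (Engineer).
Okafor, Sato and Tanaka all have total department service 5 years, so the next rule applies.
Among Okafor, Sato and Tanaka, by date of promotion to current rank (later first): Okafor (Apr 17, 1999) before Sato (Aug 2, 1998) before Tanaka (Dec 28, 1995).
Moreau and Ibarra both have total department service 23 years, so the next rule applies.
Among Moreau and Ibarra, by date of promotion to current rank (later first): Moreau (Apr 5, 2006) before Ibarra (Apr 13, 2000).
Order: Okafor, Sato, Tanaka, Greco, Moreau, Ibarra.

Okafor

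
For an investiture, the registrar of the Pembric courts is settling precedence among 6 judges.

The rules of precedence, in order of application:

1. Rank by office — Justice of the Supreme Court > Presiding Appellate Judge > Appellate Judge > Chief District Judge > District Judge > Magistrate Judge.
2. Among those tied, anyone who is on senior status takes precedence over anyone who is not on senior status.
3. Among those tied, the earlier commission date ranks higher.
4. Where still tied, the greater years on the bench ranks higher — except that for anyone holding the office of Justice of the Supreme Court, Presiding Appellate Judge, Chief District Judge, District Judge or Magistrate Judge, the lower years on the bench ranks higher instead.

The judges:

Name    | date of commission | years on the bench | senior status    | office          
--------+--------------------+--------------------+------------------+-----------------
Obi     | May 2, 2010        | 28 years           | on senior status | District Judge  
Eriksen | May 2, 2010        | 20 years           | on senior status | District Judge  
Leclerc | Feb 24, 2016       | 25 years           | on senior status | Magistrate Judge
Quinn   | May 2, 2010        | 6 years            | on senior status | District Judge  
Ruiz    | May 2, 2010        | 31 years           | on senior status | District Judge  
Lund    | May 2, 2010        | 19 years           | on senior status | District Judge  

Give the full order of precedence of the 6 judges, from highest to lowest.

Quinn, Lund, Eriksen, Obi, Ruiz, Leclerc

By office: Quinn, Lund, Eriksen, Obi and Ruiz (District Judge); then Leclerc (Magistrate Judge).
Quinn, Lund, Eriksen, Obi and Ruiz are each on senior status, so the next rule applies.
Quinn, Lund, Eriksen, Obi and Ruiz all have date of commission May 2, 2010, so the next rule applies.
Among Quinn, Lund, Eriksen, Obi and Ruiz, by years on the bench (lower first) (reversed rule for this group): Quinn (6 years) before Lund (19 years) before Eriksen (20 years) before Obi (28 years) before Ruiz (31 years).
Full order: Quinn, Lund, Eriksen, Obi, Ruiz, Leclerc.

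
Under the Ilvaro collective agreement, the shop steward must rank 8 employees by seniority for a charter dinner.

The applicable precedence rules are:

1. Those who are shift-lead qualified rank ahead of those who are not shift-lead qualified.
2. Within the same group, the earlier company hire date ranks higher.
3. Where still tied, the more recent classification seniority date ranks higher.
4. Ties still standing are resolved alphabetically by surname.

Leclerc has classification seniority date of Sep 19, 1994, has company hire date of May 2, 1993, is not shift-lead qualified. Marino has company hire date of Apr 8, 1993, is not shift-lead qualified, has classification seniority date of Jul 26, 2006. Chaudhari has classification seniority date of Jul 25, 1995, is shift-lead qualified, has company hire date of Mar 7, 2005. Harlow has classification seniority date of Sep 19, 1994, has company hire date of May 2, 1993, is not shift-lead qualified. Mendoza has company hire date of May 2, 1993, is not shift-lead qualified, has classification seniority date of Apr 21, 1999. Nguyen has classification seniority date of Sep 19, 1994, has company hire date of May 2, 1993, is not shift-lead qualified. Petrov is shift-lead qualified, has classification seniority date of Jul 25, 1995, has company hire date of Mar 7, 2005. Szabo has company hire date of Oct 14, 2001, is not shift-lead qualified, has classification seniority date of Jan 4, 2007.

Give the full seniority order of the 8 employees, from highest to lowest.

By the first rule: Chaudhari and Petrov (both shift-lead qualified); then Marino, Mendoza, Harlow, Leclerc, Nguyen and Szabo (each not shift-lead qualified).
Chaudhari and Petrov both have company hire date Mar 7, 2005, so the next rule applies.
Chaudhari and Petrov both have classification seniority date Jul 25, 1995, so the next rule applies.
Among Chaudhari and Petrov, alphabetically by surname: Chaudhari before Petrov.
Among Marino, Mendoza, Harlow, Leclerc, Nguyen and Szabo, by company hire date (earlier first): Marino (Apr 8, 1993) before Mendoza, Harlow, Leclerc and Nguyen (May 2, 1993) before Szabo (Oct 14, 2001).
Among Mendoza, Harlow, Leclerc and Nguyen, by classification seniority date (later first): Mendoza (Apr 21, 1999) before Harlow, Leclerc and Nguyen (Sep 19, 1994).
Among Harlow, Leclerc and Nguyen, alphabetically by surname: Harlow before Leclerc before Nguyen.
Full order: Chaudhari, Petrov, Marino, Mendoza, Harlow, Leclerc, Nguyen, Szabo.

Chaudhari, Petrov, Marino, Mendoza, Harlow, Leclerc, Nguyen, Szabo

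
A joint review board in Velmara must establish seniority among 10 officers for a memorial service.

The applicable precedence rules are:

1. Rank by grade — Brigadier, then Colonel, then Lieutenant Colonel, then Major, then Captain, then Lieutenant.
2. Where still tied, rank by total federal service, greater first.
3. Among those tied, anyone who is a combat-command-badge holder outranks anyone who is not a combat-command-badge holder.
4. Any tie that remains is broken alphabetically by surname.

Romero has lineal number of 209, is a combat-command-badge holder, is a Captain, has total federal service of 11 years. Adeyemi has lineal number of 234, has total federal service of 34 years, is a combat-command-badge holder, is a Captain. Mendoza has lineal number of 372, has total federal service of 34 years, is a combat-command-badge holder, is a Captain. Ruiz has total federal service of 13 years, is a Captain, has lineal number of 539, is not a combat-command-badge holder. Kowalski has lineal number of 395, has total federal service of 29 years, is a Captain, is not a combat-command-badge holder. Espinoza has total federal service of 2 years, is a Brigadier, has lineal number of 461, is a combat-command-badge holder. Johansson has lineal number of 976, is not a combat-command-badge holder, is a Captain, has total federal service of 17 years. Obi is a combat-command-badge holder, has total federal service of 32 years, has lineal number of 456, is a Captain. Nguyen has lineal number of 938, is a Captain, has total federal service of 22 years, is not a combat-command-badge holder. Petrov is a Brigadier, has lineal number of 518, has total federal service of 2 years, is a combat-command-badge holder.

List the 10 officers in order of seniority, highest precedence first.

Espinoza, Petrov, Adeyemi, Mendoza, Obi, Kowalski, Nguyen, Johansson, Ruiz, Romero

By grade: Espinoza and Petrov (Brigadier); then Adeyemi, Mendoza, Obi, Kowalski, Nguyen, Johansson, Ruiz and Romero (Captain).
Espinoza and Petrov both have total federal service 2 years, so the next rule applies.
Espinoza and Petrov are each a combat-command-badge holder, so the next rule applies.
Among Espinoza and Petrov, alphabetically by surname: Espinoza before Petrov.
Among Adeyemi, Mendoza, Obi, Kowalski, Nguyen, Johansson, Ruiz and Romero, by total federal service (higher first): Adeyemi and Mendoza (34 years) before Obi (32 years) before Kowalski (29 years) before Nguyen (22 years) before Johansson (17 years) before Ruiz (13 years) before Romero (11 years).
Adeyemi and Mendoza are each a combat-command-badge holder, so the next rule applies.
Among Adeyemi and Mendoza, alphabetically by surname: Adeyemi before Mendoza.
Full order: Espinoza, Petrov, Adeyemi, Mendoza, Obi, Kowalski, Nguyen, Johansson, Ruiz, Romero.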